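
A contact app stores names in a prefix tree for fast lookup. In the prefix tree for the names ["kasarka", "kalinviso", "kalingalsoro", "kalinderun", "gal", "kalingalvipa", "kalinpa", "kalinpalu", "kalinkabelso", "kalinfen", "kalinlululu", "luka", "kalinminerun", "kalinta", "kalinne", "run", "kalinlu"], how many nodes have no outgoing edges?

A leaf is a node with no children — equivalently, the end of a word that is not a proper prefix of any other stored word.
Those words: "gal", "kalinderun", "kalinfen", "kalingalsoro", "kalingalvipa", "kalinkabelso", "kalinlululu", "kalinminerun", "kalinne", "kalinpalu", "kalinta", "kalinviso", "kasarka", "luka", "run"
Leaf count: 15

15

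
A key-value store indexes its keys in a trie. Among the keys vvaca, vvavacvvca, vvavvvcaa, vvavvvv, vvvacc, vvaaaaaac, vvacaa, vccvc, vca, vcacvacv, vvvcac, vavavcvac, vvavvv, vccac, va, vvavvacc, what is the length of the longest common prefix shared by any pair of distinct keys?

Look for the deepest trie node that still has at least two words in its subtree.
e.g. "vvavvv" and "vvavvvcaa" share the prefix "vvavvv" of length 6; no pair shares a longer one.
Longest shared-prefix length: 6

6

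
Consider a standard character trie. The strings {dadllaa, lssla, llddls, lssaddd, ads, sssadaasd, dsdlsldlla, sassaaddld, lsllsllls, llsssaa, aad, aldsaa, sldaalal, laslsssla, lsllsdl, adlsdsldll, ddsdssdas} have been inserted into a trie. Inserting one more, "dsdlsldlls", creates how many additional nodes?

Walking "dsdlsldlls" from the root, the first 9 characters ("dsdlsldll") follow existing edges; "s" is the first miss.
New nodes needed: |"dsdlsldlls"| − 9 = 10 − 9 = 1.

1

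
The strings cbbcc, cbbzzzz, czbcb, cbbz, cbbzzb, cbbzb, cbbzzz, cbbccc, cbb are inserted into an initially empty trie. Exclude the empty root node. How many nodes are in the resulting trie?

For each word, the new-node count is its length minus the longest prefix already in the trie:
  "cbbcc" → 5 new (c, b, b, c, c)
  "cbbzzzz" → prefix "cbb" already present; 4 new (z, z, z, z)
  "czbcb" → prefix "c" already present; 4 new (z, b, c, b)
  "cbbz" → prefix "cbbz" already present; 0 new (none)
  "cbbzzb" → prefix "cbbzz" already present; 1 new (b)
  "cbbzb" → prefix "cbbz" already present; 1 new (b)
  "cbbzzz" → prefix "cbbzzz" already present; 0 new (none)
  "cbbccc" → prefix "cbbcc" already present; 1 new (c)
  "cbb" → prefix "cbb" already present; 0 new (none)
Total nodes = 5 + 4 + 4 + 0 + 1 + 1 + 0 + 1 + 0 = 16

16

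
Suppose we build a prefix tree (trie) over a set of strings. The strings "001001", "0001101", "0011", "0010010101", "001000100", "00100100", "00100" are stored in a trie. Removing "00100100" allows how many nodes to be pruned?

Walk "00100100" from the leaf back toward the root, removing each node that no remaining word uses.
The suffix "0" (1 node) is used only by "00100100"; the node for "0010010" still has the child "1", so pruning stops there.
Nodes removed: 1

1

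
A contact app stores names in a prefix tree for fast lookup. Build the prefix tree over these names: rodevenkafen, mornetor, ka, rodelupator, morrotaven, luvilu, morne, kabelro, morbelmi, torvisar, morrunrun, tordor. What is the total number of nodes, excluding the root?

Count nodes per top-level branch (shared prefixes stored once):
  'k'-branch (ka, kabelro): 7 nodes
  'l'-branch (luvilu): 6 nodes
  'm'-branch (morbelmi, morne, mornetor, morrotaven, morrunrun): 25 nodes
  'r'-branch (rodelupator, rodevenkafen): 19 nodes
  't'-branch (tordor, torvisar): 11 nodes
Sum: 68

68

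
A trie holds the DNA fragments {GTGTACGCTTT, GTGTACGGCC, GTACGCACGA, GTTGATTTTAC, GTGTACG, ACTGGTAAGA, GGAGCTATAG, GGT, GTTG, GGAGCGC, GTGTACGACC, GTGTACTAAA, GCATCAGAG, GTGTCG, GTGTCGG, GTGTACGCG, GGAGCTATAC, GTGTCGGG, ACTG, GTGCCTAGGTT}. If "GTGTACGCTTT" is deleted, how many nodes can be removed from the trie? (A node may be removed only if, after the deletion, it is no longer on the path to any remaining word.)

After clearing the end-marker at "GTGTACGCTTT", prune upward until reaching a node still needed by another word.
The suffix "TTT" (3 nodes) is used only by "GTGTACGCTTT"; the node for "GTGTACGC" still has the child "G", so pruning stops there.
Nodes removed: 3

3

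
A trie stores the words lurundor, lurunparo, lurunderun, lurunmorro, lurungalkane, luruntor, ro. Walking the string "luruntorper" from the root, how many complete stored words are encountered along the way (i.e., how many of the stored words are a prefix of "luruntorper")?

1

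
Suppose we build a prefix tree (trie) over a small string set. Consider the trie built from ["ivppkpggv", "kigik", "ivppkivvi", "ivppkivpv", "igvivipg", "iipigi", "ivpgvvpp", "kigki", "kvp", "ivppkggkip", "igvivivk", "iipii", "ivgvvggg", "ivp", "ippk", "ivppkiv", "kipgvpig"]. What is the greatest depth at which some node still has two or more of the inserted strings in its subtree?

7

Look for the deepest trie node that still has at least two words in its subtree.
"ivppkiv" and "ivppkivpv" agree on "ivppkiv" (7 characters) before diverging; nothing deeper is shared.
Longest shared-prefix length: 7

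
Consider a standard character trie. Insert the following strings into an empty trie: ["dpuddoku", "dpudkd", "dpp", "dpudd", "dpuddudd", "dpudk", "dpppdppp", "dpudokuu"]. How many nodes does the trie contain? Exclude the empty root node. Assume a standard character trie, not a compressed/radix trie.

23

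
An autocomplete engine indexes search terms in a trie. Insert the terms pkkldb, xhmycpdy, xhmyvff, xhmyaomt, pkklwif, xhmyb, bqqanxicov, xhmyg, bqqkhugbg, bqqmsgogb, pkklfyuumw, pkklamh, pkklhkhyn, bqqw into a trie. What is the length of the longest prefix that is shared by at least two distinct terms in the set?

4

Equivalently: take the maximum, over all pairs, of their longest common prefix length.
e.g. "pkklamh" and "pkkldb" share the prefix "pkkl" of length 4; no pair shares a longer one.
Longest shared-prefix length: 4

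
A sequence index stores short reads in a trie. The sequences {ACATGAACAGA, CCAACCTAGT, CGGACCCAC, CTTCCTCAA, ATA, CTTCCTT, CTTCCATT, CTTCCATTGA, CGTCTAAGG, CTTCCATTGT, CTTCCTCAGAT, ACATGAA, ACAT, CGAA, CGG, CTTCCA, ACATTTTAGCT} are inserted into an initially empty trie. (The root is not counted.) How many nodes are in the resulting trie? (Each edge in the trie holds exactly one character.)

65

For each word, the new-node count is its length minus the longest prefix already in the trie:
  "ACATGAACAGA" → 11 new (A, C, A, T, G, A, A, C, A, G, A)
  "CCAACCTAGT" → 10 new (C, C, A, A, C, C, T, A, G, T)
  "CGGACCCAC" → prefix "C" already present; 8 new (G, G, A, C, C, C, A, C)
  "CTTCCTCAA" → prefix "C" already present; 8 new (T, T, C, C, T, C, A, A)
  "ATA" → prefix "A" already present; 2 new (T, A)
  "CTTCCTT" → prefix "CTTCCT" already present; 1 new (T)
  "CTTCCATT" → prefix "CTTCC" already present; 3 new (A, T, T)
  "CTTCCATTGA" → prefix "CTTCCATT" already present; 2 new (G, A)
  "CGTCTAAGG" → prefix "CG" already present; 7 new (T, C, T, A, A, G, G)
  "CTTCCATTGT" → prefix "CTTCCATTG" already present; 1 new (T)
  "CTTCCTCAGAT" → prefix "CTTCCTCA" already present; 3 new (G, A, T)
  "ACATGAA" → prefix "ACATGAA" already present; 0 new (none)
  "ACAT" → prefix "ACAT" already present; 0 new (none)
  "CGAA" → prefix "CG" already present; 2 new (A, A)
  "CGG" → prefix "CGG" already present; 0 new (none)
  "CTTCCA" → prefix "CTTCCA" already present; 0 new (none)
  "ACATTTTAGCT" → prefix "ACAT" already present; 7 new (T, T, T, A, G, C, T)
Total nodes = 11 + 10 + 8 + 8 + 2 + 1 + 3 + 2 + 7 + 1 + 3 + 0 + 0 + 2 + 0 + 0 + 7 = 65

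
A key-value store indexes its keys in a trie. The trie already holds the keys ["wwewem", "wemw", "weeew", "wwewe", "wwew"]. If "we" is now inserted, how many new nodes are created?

0

"we" is already a full path in the trie; only an end-marker is added.
No new nodes are needed: 0.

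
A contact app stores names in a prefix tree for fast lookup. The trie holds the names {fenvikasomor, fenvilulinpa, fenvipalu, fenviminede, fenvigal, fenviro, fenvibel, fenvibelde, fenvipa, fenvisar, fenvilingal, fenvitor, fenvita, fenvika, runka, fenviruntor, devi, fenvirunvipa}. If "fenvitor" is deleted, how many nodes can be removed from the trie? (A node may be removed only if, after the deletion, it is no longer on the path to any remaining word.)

2

Walk "fenvitor" from the leaf back toward the root, removing each node that no remaining word uses.
The suffix "or" (2 nodes) is used only by "fenvitor"; the node for "fenvit" still has the child "a", so pruning stops there.
Nodes removed: 2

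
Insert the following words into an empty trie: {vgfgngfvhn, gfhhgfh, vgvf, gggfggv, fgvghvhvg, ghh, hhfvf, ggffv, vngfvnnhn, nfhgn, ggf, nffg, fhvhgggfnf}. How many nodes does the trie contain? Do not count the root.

68

For each word, the new-node count is its length minus the longest prefix already in the trie:
  "vgfgngfvhn" → 10 new (v, g, f, g, n, g, f, v, h, n)
  "gfhhgfh" → 7 new (g, f, h, h, g, f, h)
  "vgvf" → prefix "vg" already present; 2 new (v, f)
  "gggfggv" → prefix "g" already present; 6 new (g, g, f, g, g, v)
  "fgvghvhvg" → 9 new (f, g, v, g, h, v, h, v, g)
  "ghh" → prefix "g" already present; 2 new (h, h)
  "hhfvf" → 5 new (h, h, f, v, f)
  "ggffv" → prefix "gg" already present; 3 new (f, f, v)
  "vngfvnnhn" → prefix "v" already present; 8 new (n, g, f, v, n, n, h, n)
  "nfhgn" → 5 new (n, f, h, g, n)
  "ggf" → prefix "ggf" already present; 0 new (none)
  "nffg" → prefix "nf" already present; 2 new (f, g)
  "fhvhgggfnf" → prefix "f" already present; 9 new (h, v, h, g, g, g, f, n, f)
Total nodes = 10 + 7 + 2 + 6 + 9 + 2 + 5 + 3 + 8 + 5 + 0 + 2 + 9 = 68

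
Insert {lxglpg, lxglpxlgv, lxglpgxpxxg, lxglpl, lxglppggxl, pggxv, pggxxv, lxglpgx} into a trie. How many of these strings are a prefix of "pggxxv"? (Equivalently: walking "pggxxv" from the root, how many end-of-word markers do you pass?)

Traverse "pggxxv" character by character; count nodes along the way that are marked as word ends.
Prefixes of the query that are stored words: "pggxxv"
Count: 1

1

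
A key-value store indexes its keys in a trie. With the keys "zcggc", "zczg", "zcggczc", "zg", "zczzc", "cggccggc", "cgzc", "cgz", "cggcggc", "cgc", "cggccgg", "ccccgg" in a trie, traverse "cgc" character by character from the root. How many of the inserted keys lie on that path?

Traverse "cgc" character by character; count nodes along the way that are marked as word ends.
Prefixes of the query that are stored words: "cgc"
Count: 1

1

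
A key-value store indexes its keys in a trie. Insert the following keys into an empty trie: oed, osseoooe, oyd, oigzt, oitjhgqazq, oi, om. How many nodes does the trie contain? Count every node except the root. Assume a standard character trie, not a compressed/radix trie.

25

Trace insertions, counting only characters that open a new branch:
  "oed" → 3 new (o, e, d)
  "osseoooe" → prefix "o" already present; 7 new (s, s, e, o, o, o, e)
  "oyd" → prefix "o" already present; 2 new (y, d)
  "oigzt" → prefix "o" already present; 4 new (i, g, z, t)
  "oitjhgqazq" → prefix "oi" already present; 8 new (t, j, h, g, q, a, z, q)
  "oi" → prefix "oi" already present; 0 new (none)
  "om" → prefix "o" already present; 1 new (m)
Total nodes = 3 + 7 + 2 + 4 + 8 + 0 + 1 = 25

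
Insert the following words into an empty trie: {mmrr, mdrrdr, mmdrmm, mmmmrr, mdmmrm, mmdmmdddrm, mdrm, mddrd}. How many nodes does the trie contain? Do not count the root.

32

Trie structure (* marks end of a word):
(root)
└─ m
   ├─ d
   │  ├─ d
   │  │  └─ r
   │  │     └─ d *
   │  ├─ m
   │  │  └─ m
   │  │     └─ r
   │  │        └─ m *
   │  └─ r
   │     ├─ m *
   │     └─ r
   │        └─ d
   │           └─ r *
   └─ m
      ├─ d
      │  ├─ m
      │  │  └─ m
      │  │     └─ d
      │  │        └─ d
      │  │           └─ d
      │  │              └─ r
      │  │                 └─ m *
      │  └─ r
      │     └─ m
      │        └─ m *
      ├─ m
      │  └─ m
      │     └─ r
      │        └─ r *
      └─ r
         └─ r *
Counting every labelled node above: 32.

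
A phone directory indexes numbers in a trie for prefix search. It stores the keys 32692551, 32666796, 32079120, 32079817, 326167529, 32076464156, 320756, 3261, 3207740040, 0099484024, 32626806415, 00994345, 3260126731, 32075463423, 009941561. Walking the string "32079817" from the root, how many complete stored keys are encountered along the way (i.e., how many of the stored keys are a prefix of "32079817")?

1

Traverse "32079817" character by character; count nodes along the way that are marked as word ends.
Prefixes of the query that are stored words: "32079817"
Count: 1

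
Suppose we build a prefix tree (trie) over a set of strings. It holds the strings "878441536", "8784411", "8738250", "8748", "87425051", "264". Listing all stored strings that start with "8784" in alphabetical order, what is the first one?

8784411

Filter for "8784…" and sort: "8784411", "878441536"
The 1st is 8784411.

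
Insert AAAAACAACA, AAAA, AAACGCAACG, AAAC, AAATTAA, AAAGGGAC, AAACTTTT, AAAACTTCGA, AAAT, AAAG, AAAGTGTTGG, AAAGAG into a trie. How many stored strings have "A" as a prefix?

Traverse to the node for "A", then collect every word in that subtree.
Matches: "AAAA", "AAAAACAACA", "AAAACTTCGA", "AAAC", "AAACGCAACG", "AAACTTTT", "AAAG", "AAAGAG", "AAAGGGAC", "AAAGTGTTGG", "AAAT", "AAATTAA"
Count: 12

12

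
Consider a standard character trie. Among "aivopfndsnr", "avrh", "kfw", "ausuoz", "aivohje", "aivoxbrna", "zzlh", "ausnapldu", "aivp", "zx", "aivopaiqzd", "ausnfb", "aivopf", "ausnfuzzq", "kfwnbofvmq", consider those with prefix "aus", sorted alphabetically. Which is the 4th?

ausuoz

Words with prefix "aus", in lexicographic order: "ausnapldu", "ausnfb", "ausnfuzzq", "ausuoz"
The 4th is ausuoz.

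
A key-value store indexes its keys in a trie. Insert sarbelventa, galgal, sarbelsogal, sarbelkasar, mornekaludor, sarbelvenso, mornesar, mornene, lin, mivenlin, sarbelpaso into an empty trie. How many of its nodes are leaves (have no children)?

11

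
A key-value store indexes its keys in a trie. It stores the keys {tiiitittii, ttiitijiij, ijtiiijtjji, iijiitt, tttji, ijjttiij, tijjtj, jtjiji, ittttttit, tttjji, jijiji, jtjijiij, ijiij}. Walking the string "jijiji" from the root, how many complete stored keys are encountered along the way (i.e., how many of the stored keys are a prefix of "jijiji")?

1

Check each prefix of "jijiji" against the stored set — each match is an end-marker on the path.
Prefixes of the query that are stored words: "jijiji"
Count: 1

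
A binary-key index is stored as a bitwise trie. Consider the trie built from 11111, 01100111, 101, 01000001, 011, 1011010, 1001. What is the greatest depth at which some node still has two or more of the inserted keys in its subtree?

Look for the deepest trie node that still has at least two words in its subtree.
e.g. "011" and "01100111" share the prefix "011" of length 3; no pair shares a longer one.
Longest shared-prefix length: 3

3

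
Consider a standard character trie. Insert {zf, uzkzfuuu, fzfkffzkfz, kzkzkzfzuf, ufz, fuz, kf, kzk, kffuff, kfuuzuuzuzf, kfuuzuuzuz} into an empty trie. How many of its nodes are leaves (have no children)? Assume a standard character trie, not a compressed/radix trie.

Leaves are exactly the stored words that no other stored word extends.
Those words: "fuz", "fzfkffzkfz", "kffuff", "kfuuzuuzuzf", "kzkzkzfzuf", "ufz", "uzkzfuuu", "zf"
Leaf count: 8

8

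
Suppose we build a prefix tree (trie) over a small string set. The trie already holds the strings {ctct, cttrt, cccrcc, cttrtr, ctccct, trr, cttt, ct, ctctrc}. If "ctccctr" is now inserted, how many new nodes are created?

1

Walking "ctccctr" from the root, the first 6 characters ("ctccct") follow existing edges; "r" is the first miss.
New nodes needed: |"ctccctr"| − 6 = 7 − 6 = 1.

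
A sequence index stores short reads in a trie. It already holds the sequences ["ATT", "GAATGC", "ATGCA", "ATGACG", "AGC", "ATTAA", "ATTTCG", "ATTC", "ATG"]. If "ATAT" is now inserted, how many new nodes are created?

"AT" is already a path in the trie; the remaining "AT" must be added.
New nodes needed: |"ATAT"| − 2 = 4 − 2 = 2.

2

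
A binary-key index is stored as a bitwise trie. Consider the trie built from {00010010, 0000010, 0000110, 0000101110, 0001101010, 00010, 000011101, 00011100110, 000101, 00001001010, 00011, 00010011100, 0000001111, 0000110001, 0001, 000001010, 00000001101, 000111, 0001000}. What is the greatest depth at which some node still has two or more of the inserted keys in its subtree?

7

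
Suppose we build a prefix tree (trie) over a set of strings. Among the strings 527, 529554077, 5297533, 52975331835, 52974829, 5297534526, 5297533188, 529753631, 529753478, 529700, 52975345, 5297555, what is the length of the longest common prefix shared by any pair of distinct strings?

Look for the deepest trie node that still has at least two words in its subtree.
"52975331835" and "5297533188" agree on "529753318" (9 characters) before diverging; nothing deeper is shared.
Longest shared-prefix length: 9

9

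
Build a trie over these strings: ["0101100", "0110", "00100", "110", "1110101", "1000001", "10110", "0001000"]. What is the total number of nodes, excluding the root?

35

Count nodes per top-level branch (shared prefixes stored once):
  '0'-branch (0001000, 00100, 0101100, 0110): 18 nodes
  '1'-branch (1000001, 10110, 110, 1110101): 17 nodes
Sum: 35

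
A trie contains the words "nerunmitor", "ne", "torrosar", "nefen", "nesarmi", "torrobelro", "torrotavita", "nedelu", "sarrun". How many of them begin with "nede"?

1

Walk to "nede"; the words in its subtree are exactly those with that prefix.
Matches: "nedelu"
Count: 1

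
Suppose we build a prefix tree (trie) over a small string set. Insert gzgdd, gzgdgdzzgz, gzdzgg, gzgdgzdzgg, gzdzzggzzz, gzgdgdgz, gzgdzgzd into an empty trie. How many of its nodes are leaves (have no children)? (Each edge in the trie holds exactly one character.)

7

Leaves are exactly the stored words that no other stored word extends.
Those words: "gzdzgg", "gzdzzggzzz", "gzgdd", "gzgdgdgz", "gzgdgdzzgz", "gzgdgzdzgg", "gzgdzgzd"
Leaf count: 7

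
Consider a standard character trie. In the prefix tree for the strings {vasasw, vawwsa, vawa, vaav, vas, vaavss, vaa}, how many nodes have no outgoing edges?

4

Leaves are exactly the stored words that no other stored word extends.
Those words: "vaavss", "vasasw", "vawa", "vawwsa"
Leaf count: 4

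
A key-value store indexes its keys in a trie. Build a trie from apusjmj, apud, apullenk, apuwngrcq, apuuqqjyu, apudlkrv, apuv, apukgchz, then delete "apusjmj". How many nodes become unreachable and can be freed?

Walk "apusjmj" from the leaf back toward the root, removing each node that no remaining word uses.
The suffix "sjmj" (4 nodes) is used only by "apusjmj"; the node for "apu" still has the child "d", so pruning stops there.
Nodes removed: 4

4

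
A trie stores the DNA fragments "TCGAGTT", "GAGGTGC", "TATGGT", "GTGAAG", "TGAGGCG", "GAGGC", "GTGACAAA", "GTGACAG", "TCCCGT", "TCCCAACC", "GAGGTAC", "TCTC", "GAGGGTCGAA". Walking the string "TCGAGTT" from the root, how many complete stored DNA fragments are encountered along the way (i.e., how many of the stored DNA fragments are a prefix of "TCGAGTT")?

1

Traverse "TCGAGTT" character by character; count nodes along the way that are marked as word ends.
Prefixes of the query that are stored words: "TCGAGTT"
Count: 1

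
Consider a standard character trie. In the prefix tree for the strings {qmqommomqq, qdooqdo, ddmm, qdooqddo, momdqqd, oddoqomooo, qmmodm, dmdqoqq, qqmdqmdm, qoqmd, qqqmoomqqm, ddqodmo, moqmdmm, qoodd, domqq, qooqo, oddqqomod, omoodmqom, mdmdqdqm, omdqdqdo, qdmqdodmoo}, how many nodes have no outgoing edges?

Leaves are exactly the stored words that no other stored word extends.
Those words: "ddmm", "ddqodmo", "dmdqoqq", "domqq", "mdmdqdqm", "momdqqd", "moqmdmm", "oddoqomooo", "oddqqomod", "omdqdqdo", "omoodmqom", "qdmqdodmoo", "qdooqddo", "qdooqdo", "qmmodm", "qmqommomqq", "qoodd", "qooqo", "qoqmd", "qqmdqmdm", "qqqmoomqqm"
Leaf count: 21

21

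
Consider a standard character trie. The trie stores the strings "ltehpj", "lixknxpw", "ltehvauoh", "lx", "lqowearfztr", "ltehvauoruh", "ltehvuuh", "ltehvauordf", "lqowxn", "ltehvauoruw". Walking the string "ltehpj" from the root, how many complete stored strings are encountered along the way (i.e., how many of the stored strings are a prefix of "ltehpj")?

1

Walk "ltehpj" from the root; an end-of-word marker is hit whenever a stored word is a prefix of "ltehpj".
Prefixes of the query that are stored words: "ltehpj"
Count: 1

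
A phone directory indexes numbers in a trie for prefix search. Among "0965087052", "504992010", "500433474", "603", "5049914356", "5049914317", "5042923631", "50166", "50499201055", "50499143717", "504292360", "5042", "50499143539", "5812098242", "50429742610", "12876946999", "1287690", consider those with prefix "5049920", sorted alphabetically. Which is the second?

50499201055

Filter for "5049920…" and sort: "504992010", "50499201055"
Position 2: 50499201055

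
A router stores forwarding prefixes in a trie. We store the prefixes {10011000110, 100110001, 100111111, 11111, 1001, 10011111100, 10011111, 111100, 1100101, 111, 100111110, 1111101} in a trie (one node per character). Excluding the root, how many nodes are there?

Insert word by word; a character creates a node only if that edge doesn't already exist:
  "10011000110" → 11 new (1, 0, 0, 1, 1, 0, 0, 0, 1, 1, 0)
  "100110001" → prefix "100110001" already present; 0 new (none)
  "100111111" → prefix "10011" already present; 4 new (1, 1, 1, 1)
  "11111" → prefix "1" already present; 4 new (1, 1, 1, 1)
  "1001" → prefix "1001" already present; 0 new (none)
  "10011111100" → prefix "100111111" already present; 2 new (0, 0)
  "10011111" → prefix "10011111" already present; 0 new (none)
  "111100" → prefix "1111" already present; 2 new (0, 0)
  "1100101" → prefix "11" already present; 5 new (0, 0, 1, 0, 1)
  "111" → prefix "111" already present; 0 new (none)
  "100111110" → prefix "10011111" already present; 1 new (0)
  "1111101" → prefix "11111" already present; 2 new (0, 1)
Total nodes = 11 + 0 + 4 + 4 + 0 + 2 + 0 + 2 + 5 + 0 + 1 + 2 = 31

31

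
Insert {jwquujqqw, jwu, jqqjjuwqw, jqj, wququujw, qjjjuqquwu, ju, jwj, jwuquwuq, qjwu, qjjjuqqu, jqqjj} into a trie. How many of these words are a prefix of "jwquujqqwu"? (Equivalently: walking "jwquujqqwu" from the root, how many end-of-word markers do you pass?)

Traverse "jwquujqqwu" character by character; count nodes along the way that are marked as word ends.
Prefixes of the query that are stored words: "jwquujqqw"
Count: 1

1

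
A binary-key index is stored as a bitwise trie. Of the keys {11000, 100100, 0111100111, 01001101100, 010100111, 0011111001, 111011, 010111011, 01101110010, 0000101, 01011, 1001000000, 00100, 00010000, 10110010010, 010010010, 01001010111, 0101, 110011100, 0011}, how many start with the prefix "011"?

2

Walk to "011"; the words in its subtree are exactly those with that prefix.
Words under "011": 01101110010, 0111100111
Count: 2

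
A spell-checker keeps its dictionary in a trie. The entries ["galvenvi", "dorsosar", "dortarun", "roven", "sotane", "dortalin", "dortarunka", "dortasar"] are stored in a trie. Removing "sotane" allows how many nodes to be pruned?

6

After clearing the end-marker at "sotane", prune upward until reaching a node still needed by another word.
No other word shares any prefix with "sotane", so all 6 of its nodes go.
Nodes removed: 6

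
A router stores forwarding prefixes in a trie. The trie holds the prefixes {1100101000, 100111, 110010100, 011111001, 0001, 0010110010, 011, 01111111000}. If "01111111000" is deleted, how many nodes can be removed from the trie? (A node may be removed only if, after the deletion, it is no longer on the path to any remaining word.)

5

A node on "01111111000"'s path can go only if nothing else ends at it or branches off below it.
The suffix "11000" (5 nodes) is used only by "01111111000"; the node for "011111" still has the child "0", so pruning stops there.
Nodes removed: 5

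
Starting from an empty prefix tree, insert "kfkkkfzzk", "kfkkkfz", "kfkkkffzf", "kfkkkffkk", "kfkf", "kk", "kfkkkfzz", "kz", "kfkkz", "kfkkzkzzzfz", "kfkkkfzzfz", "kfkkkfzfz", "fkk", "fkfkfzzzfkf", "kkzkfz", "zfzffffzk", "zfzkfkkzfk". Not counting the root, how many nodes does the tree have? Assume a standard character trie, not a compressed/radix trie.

Count nodes per top-level branch (shared prefixes stored once):
  'f'-branch (fkfkfzzzfkf, fkk): 12 nodes
  'k'-branch (kfkf, kfkkkffkk, kfkkkffzf, kfkkkfz, kfkkkfzfz, kfkkkfzz, kfkkkfzzfz, kfkkkfzzk, kfkkz, kfkkzkzzzfz, kk, kkzkfz, kz): 32 nodes
  'z'-branch (zfzffffzk, zfzkfkkzfk): 16 nodes
Sum: 60

60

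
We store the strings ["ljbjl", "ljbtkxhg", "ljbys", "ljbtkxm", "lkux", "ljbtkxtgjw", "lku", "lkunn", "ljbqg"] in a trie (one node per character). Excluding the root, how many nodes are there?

Trie structure (* marks end of a word):
(root)
└─ l
   ├─ j
   │  └─ b
   │     ├─ j
   │     │  └─ l *
   │     ├─ q
   │     │  └─ g *
   │     ├─ t
   │     │  └─ k
   │     │     └─ x
   │     │        ├─ h
   │     │        │  └─ g *
   │     │        ├─ m *
   │     │        └─ t
   │     │           └─ g
   │     │              └─ j
   │     │                 └─ w *
   │     └─ y
   │        └─ s *
   └─ k
      └─ u *
         ├─ n
         │  └─ n *
         └─ x *
Counting every labelled node above: 24.

24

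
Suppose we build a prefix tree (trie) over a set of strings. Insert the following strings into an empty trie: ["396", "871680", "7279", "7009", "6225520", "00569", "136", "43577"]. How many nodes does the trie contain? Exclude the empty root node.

Count nodes per top-level branch (shared prefixes stored once):
  '0'-branch (00569): 5 nodes
  '1'-branch (136): 3 nodes
  '3'-branch (396): 3 nodes
  '4'-branch (43577): 5 nodes
  '6'-branch (6225520): 7 nodes
  '7'-branch (7009, 7279): 7 nodes
  '8'-branch (871680): 6 nodes
Sum: 36

36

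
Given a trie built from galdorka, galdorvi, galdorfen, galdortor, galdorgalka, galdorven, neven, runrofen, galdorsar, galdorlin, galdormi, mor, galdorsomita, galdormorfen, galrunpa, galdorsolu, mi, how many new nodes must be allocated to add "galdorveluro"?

Walking "galdorveluro" from the root, the first 8 characters ("galdorve") follow existing edges; "l" is the first miss.
New nodes needed: |"galdorveluro"| − 8 = 12 − 8 = 4.

4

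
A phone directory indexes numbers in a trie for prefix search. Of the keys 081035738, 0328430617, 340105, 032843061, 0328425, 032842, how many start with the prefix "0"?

5

Traverse to the node for "0", then collect every word in that subtree.
Words under "0": 032842, 0328425, 032843061, 0328430617, 081035738
Count: 5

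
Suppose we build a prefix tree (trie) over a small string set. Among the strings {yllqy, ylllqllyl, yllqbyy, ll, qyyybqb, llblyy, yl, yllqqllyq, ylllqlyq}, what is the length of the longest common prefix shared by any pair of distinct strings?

Look for the deepest trie node that still has at least two words in its subtree.
"ylllqllyl" and "ylllqlyq" agree on "ylllql" (6 characters) before diverging; nothing deeper is shared.
Longest shared-prefix length: 6

6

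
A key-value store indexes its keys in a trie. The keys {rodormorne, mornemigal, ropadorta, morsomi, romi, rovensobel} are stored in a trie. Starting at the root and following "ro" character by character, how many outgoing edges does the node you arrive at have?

Walk "ro" from the root, arriving at one node.
Distinct next characters after "ro": d, m, p, v.
That node has 4 child edges.

4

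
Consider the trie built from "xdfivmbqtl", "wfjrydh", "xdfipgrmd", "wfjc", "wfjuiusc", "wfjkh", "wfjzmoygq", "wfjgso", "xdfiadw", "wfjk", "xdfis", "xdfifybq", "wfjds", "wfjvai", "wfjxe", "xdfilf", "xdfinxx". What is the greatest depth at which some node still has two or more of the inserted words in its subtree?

4

Look for the deepest trie node that still has at least two words in its subtree.
"wfjk" and "wfjkh" agree on "wfjk" (4 characters) before diverging; nothing deeper is shared.
Longest shared-prefix length: 4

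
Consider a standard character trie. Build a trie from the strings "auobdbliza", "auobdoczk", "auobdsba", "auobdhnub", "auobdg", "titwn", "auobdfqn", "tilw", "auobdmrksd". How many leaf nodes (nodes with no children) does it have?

9

Leaves are exactly the stored words that no other stored word extends.
Those words: "auobdbliza", "auobdfqn", "auobdg", "auobdhnub", "auobdmrksd", "auobdoczk", "auobdsba", "tilw", "titwn"
Leaf count: 9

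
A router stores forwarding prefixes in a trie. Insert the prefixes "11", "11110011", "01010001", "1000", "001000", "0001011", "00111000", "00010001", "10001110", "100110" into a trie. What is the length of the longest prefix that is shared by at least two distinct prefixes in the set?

5

The deepest shared node is where two words last agree before diverging.
e.g. "00010001" and "0001011" share the prefix "00010" of length 5; no pair shares a longer one.
Longest shared-prefix length: 5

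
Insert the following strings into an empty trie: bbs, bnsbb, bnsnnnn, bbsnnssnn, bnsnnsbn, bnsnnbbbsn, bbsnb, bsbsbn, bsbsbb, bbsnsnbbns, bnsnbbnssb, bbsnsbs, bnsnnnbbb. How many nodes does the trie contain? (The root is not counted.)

49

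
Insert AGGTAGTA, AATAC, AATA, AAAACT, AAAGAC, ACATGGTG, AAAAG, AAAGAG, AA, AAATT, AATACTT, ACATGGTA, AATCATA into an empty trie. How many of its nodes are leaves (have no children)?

10

Leaves are exactly the stored words that no other stored word extends.
Those words: "AAAACT", "AAAAG", "AAAGAC", "AAAGAG", "AAATT", "AATACTT", "AATCATA", "ACATGGTA", "ACATGGTG", "AGGTAGTA"
Leaf count: 10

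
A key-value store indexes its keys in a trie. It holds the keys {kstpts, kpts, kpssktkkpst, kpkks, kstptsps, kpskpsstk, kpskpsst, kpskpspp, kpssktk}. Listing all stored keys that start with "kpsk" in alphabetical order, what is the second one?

kpskpsst

Filter for "kpsk…" and sort: "kpskpspp", "kpskpsst", "kpskpsstk"
Position 2: kpskpsst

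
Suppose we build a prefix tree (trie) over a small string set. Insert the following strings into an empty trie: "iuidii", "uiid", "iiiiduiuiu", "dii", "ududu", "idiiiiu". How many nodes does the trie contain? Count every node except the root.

32

Count nodes per top-level branch (shared prefixes stored once):
  'd'-branch (dii): 3 nodes
  'i'-branch (idiiiiu, iiiiduiuiu, iuidii): 21 nodes
  'u'-branch (ududu, uiid): 8 nodes
Sum: 32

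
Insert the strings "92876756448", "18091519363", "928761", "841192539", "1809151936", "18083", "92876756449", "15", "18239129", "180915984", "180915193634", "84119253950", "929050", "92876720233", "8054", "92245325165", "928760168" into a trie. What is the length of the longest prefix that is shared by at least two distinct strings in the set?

Equivalently: take the maximum, over all pairs, of their longest common prefix length.
e.g. "18091519363" and "180915193634" share the prefix "18091519363" of length 11; no pair shares a longer one.
Longest shared-prefix length: 11

11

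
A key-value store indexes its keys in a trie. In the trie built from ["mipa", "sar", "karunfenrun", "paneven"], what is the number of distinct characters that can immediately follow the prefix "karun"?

Walk "karun" from the root, arriving at one node.
Characters that immediately follow "karun" among the stored strings: {f}.
That node has 1 child edge.

1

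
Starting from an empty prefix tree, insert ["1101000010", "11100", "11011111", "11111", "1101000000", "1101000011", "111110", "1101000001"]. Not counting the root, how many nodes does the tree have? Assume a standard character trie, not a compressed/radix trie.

24

Count nodes per top-level branch (shared prefixes stored once):
  '1'-branch (1101000000, 1101000001, 1101000010, 1101000011, 11011111, 11100, 11111, 111110): 24 nodes
Sum: 24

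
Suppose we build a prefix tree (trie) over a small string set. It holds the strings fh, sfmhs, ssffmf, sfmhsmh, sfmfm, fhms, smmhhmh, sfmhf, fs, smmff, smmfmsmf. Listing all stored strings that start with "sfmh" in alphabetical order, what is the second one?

Filter for "sfmh…" and sort: "sfmhf", "sfmhs", "sfmhsmh"
The 2nd is sfmhs.

sfmhs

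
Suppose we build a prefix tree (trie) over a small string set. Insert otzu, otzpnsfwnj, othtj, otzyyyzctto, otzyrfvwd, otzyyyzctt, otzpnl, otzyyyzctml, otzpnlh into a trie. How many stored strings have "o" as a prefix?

Walk to "o"; the words in its subtree are exactly those with that prefix.
Words under "o": othtj, otzpnl, otzpnlh, otzpnsfwnj, otzu, otzyrfvwd, otzyyyzctml, otzyyyzctt, otzyyyzctto
Count: 9

9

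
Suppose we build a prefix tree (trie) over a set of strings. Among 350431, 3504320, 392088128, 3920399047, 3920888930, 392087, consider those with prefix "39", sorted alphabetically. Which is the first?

DFS of the "39" subtree visits, in order: "3920399047", "392087", "392088128", "3920888930"
The 1st is 3920399047.

3920399047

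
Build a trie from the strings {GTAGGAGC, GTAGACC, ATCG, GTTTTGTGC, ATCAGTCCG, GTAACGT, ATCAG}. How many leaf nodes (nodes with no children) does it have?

6

A leaf is a node with no children — equivalently, the end of a word that is not a proper prefix of any other stored word.
Those words: "ATCAGTCCG", "ATCG", "GTAACGT", "GTAGACC", "GTAGGAGC", "GTTTTGTGC"
Leaf count: 6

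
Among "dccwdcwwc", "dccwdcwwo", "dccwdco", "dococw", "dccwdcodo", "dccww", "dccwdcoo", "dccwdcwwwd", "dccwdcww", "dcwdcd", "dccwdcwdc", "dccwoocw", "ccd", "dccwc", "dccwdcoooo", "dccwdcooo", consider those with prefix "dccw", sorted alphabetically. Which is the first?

Filter for "dccw…" and sort: "dccwc", "dccwdco", "dccwdcodo", "dccwdcoo", "dccwdcooo", "dccwdcoooo", "dccwdcwdc", "dccwdcww", "dccwdcwwc", "dccwdcwwo", "dccwdcwwwd", "dccwoocw", "dccww"
Position 1: dccwc

dccwc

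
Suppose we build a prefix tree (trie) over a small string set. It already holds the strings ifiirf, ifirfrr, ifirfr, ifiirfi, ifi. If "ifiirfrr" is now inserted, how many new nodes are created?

2

Walking "ifiirfrr" from the root, the first 6 characters ("ifiirf") follow existing edges; "r" is the first miss.
So 8 − 6 = 2 new nodes.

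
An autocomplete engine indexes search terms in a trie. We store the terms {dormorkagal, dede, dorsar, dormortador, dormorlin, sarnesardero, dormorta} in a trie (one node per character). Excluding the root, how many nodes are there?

Trie structure (* marks end of a word):
(root)
├─ d
│  ├─ e
│  │  └─ d
│  │     └─ e *
│  └─ o
│     └─ r
│        ├─ m
│        │  └─ o
│        │     └─ r
│        │        ├─ k
│        │        │  └─ a
│        │        │     └─ g
│        │        │        └─ a
│        │        │           └─ l *
│        │        ├─ l
│        │        │  └─ i
│        │        │     └─ n *
│        │        └─ t
│        │           └─ a *
│        │              └─ d
│        │                 └─ o
│        │                    └─ r *
│        └─ s
│           └─ a
│              └─ r *
└─ s
   └─ a
      └─ r
         └─ n
            └─ e
               └─ s
                  └─ a
                     └─ r
                        └─ d
                           └─ e
                              └─ r
                                 └─ o *
Counting every labelled node above: 37.

37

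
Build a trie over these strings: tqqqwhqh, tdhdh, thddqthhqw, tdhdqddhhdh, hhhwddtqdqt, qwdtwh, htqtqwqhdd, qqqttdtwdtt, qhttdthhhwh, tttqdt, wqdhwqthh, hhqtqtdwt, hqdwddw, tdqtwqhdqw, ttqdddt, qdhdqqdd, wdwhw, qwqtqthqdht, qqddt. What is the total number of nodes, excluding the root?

137

Count nodes per top-level branch (shared prefixes stored once):
  'h'-branch (hhhwddtqdqt, hhqtqtdwt, hqdwddw, htqtqwqhdd): 33 nodes
  'q'-branch (qdhdqqdd, qhttdthhhwh, qqddt, qqqttdtwdtt, qwdtwh, qwqtqthqdht): 45 nodes
  't'-branch (tdhdh, tdhdqddhhdh, tdqtwqhdqw, thddqthhqw, tqqqwhqh, ttqdddt, tttqdt): 46 nodes
  'w'-branch (wdwhw, wqdhwqthh): 13 nodes
Sum: 137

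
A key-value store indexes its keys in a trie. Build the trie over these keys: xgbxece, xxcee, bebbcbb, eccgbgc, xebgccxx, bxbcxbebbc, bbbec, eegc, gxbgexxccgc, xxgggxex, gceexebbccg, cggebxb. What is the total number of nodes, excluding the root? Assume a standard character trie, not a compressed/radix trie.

82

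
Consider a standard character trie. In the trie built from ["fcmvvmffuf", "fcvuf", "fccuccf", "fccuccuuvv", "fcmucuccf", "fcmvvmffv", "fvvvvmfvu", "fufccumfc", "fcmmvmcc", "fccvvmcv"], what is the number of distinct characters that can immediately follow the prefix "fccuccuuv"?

1

Walk "fccuccuuv" from the root, arriving at one node.
Distinct next characters after "fccuccuuv": v.
That node has 1 child edge.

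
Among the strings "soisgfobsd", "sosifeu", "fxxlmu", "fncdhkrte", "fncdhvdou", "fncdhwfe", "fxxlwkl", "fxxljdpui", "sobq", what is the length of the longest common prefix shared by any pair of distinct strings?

5

Equivalently: take the maximum, over all pairs, of their longest common prefix length.
e.g. "fncdhkrte" and "fncdhvdou" share the prefix "fncdh" of length 5; no pair shares a longer one.
Longest shared-prefix length: 5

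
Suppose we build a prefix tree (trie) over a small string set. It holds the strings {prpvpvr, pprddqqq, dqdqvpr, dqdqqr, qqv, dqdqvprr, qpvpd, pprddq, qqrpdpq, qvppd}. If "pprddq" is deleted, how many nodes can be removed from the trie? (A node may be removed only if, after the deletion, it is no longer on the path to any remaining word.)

0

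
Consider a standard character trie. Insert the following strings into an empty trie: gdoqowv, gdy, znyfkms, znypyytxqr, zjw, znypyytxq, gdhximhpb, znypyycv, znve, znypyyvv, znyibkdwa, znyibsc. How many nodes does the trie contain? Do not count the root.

45

Trace insertions, counting only characters that open a new branch:
  "gdoqowv" → 7 new (g, d, o, q, o, w, v)
  "gdy" → prefix "gd" already present; 1 new (y)
  "znyfkms" → 7 new (z, n, y, f, k, m, s)
  "znypyytxqr" → prefix "zny" already present; 7 new (p, y, y, t, x, q, r)
  "zjw" → prefix "z" already present; 2 new (j, w)
  "znypyytxq" → prefix "znypyytxq" already present; 0 new (none)
  "gdhximhpb" → prefix "gd" already present; 7 new (h, x, i, m, h, p, b)
  "znypyycv" → prefix "znypyy" already present; 2 new (c, v)
  "znve" → prefix "zn" already present; 2 new (v, e)
  "znypyyvv" → prefix "znypyy" already present; 2 new (v, v)
  "znyibkdwa" → prefix "zny" already present; 6 new (i, b, k, d, w, a)
  "znyibsc" → prefix "znyib" already present; 2 new (s, c)
Total nodes = 7 + 1 + 7 + 7 + 2 + 0 + 7 + 2 + 2 + 2 + 6 + 2 = 45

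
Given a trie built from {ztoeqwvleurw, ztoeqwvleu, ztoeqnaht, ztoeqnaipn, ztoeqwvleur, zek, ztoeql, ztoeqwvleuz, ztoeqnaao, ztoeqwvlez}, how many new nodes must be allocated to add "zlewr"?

4

The longest prefix of "zlewr" already in the trie is "z" (length 1).
So 5 − 1 = 4 new nodes.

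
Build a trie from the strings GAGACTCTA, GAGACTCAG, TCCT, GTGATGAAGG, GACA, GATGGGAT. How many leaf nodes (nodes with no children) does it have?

A leaf is a node with no children — equivalently, the end of a word that is not a proper prefix of any other stored word.
Those words: "GACA", "GAGACTCAG", "GAGACTCTA", "GATGGGAT", "GTGATGAAGG", "TCCT"
Leaf count: 6

6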